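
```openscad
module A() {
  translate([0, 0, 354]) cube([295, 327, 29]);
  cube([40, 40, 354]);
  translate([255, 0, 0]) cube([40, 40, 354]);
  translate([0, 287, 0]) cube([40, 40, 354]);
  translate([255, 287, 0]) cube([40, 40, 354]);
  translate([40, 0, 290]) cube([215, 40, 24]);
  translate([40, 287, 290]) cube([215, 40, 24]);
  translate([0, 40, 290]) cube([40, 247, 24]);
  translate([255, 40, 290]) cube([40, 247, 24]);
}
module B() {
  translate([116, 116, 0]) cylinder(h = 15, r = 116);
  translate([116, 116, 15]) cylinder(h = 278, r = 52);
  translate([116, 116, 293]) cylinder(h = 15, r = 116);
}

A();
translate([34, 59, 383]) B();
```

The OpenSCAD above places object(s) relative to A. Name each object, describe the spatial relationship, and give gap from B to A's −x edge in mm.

A is a stool. B is a spool. The spool is on top of the stool. The gap from the spool to the stool's −x edge is 34 mm.

The spool's min-x is at 34; the stool's min-x is 0; gap = 34 mm.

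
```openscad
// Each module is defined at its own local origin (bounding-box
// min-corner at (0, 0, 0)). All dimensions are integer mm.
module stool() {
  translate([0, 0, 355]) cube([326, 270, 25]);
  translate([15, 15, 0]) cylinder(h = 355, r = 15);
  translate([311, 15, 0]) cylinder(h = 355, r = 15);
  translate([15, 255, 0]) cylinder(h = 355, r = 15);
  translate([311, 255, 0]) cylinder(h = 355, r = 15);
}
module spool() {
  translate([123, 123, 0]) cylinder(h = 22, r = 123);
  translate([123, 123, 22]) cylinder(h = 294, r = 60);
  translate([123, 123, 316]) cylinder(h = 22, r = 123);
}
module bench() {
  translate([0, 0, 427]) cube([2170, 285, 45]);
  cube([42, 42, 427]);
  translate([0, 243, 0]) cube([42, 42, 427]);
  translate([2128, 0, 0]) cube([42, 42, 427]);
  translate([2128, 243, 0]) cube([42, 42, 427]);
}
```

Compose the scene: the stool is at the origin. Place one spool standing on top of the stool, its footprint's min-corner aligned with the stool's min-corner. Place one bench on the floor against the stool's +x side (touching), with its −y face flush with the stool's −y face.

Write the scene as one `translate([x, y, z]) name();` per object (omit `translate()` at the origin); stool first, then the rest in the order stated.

stool();
translate([0, 0, 380]) spool();
translate([326, 0, 0]) bench();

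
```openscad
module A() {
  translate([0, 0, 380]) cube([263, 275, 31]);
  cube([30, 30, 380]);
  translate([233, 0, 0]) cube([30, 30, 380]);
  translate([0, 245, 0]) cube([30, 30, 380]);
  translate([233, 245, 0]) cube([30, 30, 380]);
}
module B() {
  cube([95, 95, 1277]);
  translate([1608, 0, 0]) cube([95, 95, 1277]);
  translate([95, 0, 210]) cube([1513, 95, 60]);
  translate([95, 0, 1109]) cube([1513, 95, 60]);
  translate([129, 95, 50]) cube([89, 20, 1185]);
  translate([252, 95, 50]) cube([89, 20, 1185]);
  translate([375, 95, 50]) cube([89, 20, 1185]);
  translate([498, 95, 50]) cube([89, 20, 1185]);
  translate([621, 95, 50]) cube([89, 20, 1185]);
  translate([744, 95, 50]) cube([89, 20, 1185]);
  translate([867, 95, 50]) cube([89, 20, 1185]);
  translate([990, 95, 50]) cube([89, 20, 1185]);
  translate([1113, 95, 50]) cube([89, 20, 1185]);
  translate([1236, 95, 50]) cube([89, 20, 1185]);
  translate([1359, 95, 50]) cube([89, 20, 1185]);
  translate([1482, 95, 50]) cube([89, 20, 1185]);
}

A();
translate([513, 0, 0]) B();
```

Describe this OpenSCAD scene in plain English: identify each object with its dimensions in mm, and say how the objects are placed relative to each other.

A is a four-legged stool. The seat is a 263×275×31 mm slab whose top surface is at z = 411 mm; four square legs, each 30×30 mm in cross-section, run from the floor (z = 0) to the underside of the seat, each flush with a corner of the seat.

B is a fence section. Two 95×95 mm posts, 1277 mm tall, stand on the floor with a clear span of 1513 mm between their inner faces. Two horizontal rails of 95×60 mm section span the gap between the posts with their undersides at z = 210 mm and z = 1109 mm, flush with the posts' −y face. 12 pickets, each 89 mm wide, 20 mm thick and 1185 mm tall, are fixed to the +y face of the rails with their bottoms at z = 50 mm, evenly spaced across the span with equal gaps (rounded down to the nearest mm) at the −x end and between each pair — any rounding remainder accumulates at the +x end.

The fence section is on the floor beside the stool on its +x side.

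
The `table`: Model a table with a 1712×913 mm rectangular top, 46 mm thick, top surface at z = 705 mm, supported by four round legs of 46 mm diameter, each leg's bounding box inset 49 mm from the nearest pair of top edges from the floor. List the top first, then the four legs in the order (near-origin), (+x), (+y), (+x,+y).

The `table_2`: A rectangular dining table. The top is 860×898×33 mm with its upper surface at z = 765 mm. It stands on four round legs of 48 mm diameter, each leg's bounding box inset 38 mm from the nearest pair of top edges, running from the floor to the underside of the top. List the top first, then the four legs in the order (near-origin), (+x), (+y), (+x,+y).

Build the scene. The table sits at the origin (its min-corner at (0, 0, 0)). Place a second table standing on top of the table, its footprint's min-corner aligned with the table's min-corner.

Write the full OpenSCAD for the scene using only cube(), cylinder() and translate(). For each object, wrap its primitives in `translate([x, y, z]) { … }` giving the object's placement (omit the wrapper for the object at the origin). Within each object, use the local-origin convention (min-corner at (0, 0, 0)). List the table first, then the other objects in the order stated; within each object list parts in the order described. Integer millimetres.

translate([0, 0, 659]) cube([1712, 913, 46]);
translate([72, 72, 0]) cylinder(h = 659, r = 23);
translate([1640, 72, 0]) cylinder(h = 659, r = 23);
translate([72, 841, 0]) cylinder(h = 659, r = 23);
translate([1640, 841, 0]) cylinder(h = 659, r = 23);
translate([0, 0, 705]) {
  translate([0, 0, 732]) cube([860, 898, 33]);
  translate([62, 62, 0]) cylinder(h = 732, r = 24);
  translate([798, 62, 0]) cylinder(h = 732, r = 24);
  translate([62, 836, 0]) cylinder(h = 732, r = 24);
  translate([798, 836, 0]) cylinder(h = 732, r = 24);
}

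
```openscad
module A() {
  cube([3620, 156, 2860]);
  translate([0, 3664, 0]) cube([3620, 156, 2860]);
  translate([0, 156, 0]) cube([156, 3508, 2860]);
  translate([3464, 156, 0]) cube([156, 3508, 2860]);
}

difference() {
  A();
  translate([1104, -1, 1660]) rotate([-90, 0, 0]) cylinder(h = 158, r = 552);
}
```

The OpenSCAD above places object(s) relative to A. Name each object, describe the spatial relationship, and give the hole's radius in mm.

A is a house frame. The house frame has a circular hole through its front wall. The hole's radius is 552 mm.

The subtracted cylinder has r = 552 mm.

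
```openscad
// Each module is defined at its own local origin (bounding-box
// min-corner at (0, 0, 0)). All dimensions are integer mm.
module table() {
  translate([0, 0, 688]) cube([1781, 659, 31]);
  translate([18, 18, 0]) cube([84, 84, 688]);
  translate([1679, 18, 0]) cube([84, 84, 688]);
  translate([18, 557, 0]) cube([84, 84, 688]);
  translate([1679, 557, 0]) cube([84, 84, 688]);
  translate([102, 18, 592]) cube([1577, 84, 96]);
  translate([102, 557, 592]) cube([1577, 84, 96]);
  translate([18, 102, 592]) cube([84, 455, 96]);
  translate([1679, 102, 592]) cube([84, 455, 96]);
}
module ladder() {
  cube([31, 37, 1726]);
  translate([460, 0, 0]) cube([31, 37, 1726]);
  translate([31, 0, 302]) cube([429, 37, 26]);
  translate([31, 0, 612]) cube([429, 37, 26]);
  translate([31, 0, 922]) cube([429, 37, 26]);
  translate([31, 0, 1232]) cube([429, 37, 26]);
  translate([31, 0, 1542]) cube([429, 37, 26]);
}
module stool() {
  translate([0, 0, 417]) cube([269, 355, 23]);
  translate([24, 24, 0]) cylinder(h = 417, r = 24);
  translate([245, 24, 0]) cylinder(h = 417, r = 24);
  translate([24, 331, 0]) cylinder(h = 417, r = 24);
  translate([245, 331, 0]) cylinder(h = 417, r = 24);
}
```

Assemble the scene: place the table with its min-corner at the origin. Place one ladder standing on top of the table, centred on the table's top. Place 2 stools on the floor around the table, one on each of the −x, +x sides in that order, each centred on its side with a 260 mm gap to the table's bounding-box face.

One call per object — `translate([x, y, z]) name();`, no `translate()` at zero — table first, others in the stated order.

table();
translate([645, 311, 719]) ladder();
translate([-529, 152, 0]) stool();
translate([2041, 152, 0]) stool();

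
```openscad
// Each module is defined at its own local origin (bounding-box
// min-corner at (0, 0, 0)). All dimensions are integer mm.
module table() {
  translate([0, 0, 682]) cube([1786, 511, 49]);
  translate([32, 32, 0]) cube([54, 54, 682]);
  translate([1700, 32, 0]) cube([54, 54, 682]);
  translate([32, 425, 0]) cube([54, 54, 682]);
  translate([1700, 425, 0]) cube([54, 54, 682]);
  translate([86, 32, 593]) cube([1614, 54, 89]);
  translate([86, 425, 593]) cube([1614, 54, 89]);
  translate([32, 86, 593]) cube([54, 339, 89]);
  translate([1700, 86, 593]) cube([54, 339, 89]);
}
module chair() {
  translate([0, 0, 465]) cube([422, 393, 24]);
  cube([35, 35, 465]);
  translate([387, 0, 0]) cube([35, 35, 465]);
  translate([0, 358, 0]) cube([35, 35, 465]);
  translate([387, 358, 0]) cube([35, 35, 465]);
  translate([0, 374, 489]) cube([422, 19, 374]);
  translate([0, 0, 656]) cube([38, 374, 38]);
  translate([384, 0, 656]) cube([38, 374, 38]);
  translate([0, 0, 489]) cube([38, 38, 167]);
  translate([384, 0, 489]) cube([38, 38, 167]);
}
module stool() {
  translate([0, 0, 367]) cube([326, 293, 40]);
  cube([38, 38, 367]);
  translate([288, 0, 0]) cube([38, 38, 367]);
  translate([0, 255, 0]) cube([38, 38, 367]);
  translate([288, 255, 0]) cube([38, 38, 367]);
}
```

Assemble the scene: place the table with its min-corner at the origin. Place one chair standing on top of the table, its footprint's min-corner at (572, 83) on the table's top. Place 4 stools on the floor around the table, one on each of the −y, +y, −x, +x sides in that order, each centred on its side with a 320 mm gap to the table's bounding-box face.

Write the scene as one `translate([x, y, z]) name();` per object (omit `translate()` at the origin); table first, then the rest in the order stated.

table();
translate([572, 83, 731]) chair();
translate([730, -613, 0]) stool();
translate([730, 831, 0]) stool();
translate([-646, 109, 0]) stool();
translate([2106, 109, 0]) stool();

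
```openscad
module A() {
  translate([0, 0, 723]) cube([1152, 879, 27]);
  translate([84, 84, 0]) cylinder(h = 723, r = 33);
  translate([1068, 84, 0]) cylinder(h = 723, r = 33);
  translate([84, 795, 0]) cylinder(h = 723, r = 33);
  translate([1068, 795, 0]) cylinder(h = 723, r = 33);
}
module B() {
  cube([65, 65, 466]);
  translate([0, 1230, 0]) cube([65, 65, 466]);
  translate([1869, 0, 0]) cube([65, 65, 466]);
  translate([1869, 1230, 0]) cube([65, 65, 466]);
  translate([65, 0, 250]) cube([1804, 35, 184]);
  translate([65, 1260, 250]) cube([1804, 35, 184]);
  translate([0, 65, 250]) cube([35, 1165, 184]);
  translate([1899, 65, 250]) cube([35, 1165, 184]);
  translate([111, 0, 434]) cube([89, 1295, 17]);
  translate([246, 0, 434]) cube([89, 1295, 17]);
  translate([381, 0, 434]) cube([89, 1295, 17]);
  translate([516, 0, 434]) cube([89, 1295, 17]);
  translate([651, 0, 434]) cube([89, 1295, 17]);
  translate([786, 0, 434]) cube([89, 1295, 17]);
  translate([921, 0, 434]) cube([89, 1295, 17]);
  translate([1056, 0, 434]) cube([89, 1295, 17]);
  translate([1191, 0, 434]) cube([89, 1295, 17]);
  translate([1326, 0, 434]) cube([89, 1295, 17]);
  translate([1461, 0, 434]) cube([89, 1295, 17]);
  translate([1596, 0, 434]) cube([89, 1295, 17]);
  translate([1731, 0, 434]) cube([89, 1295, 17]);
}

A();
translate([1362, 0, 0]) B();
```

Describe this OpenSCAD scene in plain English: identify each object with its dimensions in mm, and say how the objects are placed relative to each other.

A is a table: top 1152 mm (x) × 879 mm (y), 27 mm thick, upper face at z = 750 mm, on four round legs of 66 mm diameter, each leg's bounding box inset 51 mm from the nearest pair of top edges, running from z = 0 to the bottom of the top.

B is a bed frame 1934 mm long (x) by 1295 mm wide (y). Four 65×65 mm corner posts, 466 mm tall, at the corners of the footprint. Four rails of 35 mm thickness and 184 mm height run between adjacent posts with their undersides at z = 250 mm, their outer faces flush with the outside of the frame (the two x-running rails run between the posts' inner faces; the two y-running rails run between the posts' inner faces). 13 slats, each 89 mm wide (x) and 17 mm thick, lie across the top of the two x-running rails, running the full 1295 mm width of the frame in y; the slats are evenly spaced along x between the inner faces of the end posts with equal gaps (rounded down to the nearest mm) at the −x end and between each pair — any rounding remainder accumulates at the +x end.

The bed frame is on the floor beside the table on its +x side.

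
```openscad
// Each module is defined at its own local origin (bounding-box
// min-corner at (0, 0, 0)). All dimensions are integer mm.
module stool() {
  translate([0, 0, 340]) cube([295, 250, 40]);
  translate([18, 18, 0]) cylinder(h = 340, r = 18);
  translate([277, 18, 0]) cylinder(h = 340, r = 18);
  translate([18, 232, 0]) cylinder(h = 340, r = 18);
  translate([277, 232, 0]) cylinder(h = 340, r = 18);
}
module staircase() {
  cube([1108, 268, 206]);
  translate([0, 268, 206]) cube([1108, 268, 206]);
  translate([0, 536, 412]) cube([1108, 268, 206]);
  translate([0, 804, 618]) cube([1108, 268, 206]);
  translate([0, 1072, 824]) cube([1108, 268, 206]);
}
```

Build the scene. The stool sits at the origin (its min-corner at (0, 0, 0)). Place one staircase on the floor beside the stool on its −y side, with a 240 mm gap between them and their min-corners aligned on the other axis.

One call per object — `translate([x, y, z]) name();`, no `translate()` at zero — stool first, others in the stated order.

stool();
translate([0, -1580, 0]) staircase();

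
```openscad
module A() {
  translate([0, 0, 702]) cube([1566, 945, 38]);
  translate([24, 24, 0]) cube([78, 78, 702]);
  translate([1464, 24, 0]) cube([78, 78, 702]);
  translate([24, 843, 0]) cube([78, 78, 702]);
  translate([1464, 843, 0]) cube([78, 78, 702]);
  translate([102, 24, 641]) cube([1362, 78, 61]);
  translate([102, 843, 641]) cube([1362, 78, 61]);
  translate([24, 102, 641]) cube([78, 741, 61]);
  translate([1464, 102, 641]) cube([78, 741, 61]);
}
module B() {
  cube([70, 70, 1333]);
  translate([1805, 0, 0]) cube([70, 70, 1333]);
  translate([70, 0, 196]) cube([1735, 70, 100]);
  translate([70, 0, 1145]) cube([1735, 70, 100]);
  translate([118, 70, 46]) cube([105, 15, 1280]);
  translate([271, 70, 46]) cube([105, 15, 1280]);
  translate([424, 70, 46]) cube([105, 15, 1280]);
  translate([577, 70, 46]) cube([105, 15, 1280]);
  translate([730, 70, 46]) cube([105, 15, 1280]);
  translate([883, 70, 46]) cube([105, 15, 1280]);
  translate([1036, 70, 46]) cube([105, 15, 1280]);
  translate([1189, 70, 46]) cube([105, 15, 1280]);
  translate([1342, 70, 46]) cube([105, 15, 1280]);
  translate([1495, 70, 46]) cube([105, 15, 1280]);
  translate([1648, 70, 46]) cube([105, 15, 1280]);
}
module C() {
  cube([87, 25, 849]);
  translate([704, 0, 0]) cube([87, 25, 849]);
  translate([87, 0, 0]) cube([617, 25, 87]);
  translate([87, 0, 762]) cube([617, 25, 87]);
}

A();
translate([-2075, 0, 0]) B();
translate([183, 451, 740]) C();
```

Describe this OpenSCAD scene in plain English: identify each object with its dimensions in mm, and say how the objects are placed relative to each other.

A is a table with a 1566×945 mm rectangular top, 38 mm thick, top surface at z = 740 mm, supported by four 78×78 mm square legs, each inset 24 mm from the nearest pair of top edges, running from the floor. Four apron rails, 78 mm thick and 61 mm tall, run between adjacent legs with their top edges flush with the underside of the top and their outer faces flush with the legs' outer faces.

B is a fence section. Two 70×70 mm posts, 1333 mm tall, stand on the floor with a clear span of 1735 mm between their inner faces. Two horizontal rails of 70×100 mm section span the gap between the posts with their undersides at z = 196 mm and z = 1145 mm, flush with the posts' −y face. 11 pickets, each 105 mm wide, 15 mm thick and 1280 mm tall, are fixed to the +y face of the rails with their bottoms at z = 46 mm, evenly spaced across the span with equal gaps (rounded down to the nearest mm) at the −x end and between each pair — any rounding remainder accumulates at the +x end.

C is a picture frame with a 617×675 mm rectangular opening (x by z) and a uniform 87 mm border on every side. Frame depth is 25 mm along y. It is built from two vertical stiles running the full outside height and two horizontal rails spanning the gap between the stiles.

The fence section is on the floor beside the table on its −x side. The picture frame is on top of the table.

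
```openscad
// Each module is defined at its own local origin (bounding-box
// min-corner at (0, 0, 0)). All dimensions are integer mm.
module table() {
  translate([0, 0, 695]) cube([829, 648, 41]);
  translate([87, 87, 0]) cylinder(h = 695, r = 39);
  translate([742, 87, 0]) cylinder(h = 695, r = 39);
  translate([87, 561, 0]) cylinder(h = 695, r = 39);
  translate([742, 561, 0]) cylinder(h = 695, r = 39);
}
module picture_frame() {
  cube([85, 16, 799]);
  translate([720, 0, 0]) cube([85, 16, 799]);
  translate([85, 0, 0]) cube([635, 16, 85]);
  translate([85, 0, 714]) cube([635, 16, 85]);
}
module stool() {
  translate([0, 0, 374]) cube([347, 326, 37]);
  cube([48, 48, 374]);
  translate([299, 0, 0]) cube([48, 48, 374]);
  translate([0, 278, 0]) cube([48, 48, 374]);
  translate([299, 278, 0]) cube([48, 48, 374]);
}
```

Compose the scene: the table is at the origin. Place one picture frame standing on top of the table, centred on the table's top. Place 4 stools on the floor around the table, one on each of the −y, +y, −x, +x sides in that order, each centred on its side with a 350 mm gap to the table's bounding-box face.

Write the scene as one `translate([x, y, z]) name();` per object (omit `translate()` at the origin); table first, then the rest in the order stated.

table();
translate([12, 316, 736]) picture_frame();
translate([241, -676, 0]) stool();
translate([241, 998, 0]) stool();
translate([-697, 161, 0]) stool();
translate([1179, 161, 0]) stool();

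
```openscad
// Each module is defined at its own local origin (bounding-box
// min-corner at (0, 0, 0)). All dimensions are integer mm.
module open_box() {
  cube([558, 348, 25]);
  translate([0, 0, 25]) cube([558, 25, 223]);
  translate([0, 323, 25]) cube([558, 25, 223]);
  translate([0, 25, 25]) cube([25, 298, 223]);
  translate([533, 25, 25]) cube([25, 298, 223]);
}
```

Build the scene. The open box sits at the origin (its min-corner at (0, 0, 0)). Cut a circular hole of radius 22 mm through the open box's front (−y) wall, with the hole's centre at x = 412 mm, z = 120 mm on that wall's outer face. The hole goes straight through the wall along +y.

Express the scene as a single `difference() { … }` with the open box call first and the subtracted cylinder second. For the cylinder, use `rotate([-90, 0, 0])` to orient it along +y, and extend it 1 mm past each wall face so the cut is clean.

difference() {
  open_box();
  translate([412, -1, 120]) rotate([-90, 0, 0]) cylinder(h = 27, r = 22);
}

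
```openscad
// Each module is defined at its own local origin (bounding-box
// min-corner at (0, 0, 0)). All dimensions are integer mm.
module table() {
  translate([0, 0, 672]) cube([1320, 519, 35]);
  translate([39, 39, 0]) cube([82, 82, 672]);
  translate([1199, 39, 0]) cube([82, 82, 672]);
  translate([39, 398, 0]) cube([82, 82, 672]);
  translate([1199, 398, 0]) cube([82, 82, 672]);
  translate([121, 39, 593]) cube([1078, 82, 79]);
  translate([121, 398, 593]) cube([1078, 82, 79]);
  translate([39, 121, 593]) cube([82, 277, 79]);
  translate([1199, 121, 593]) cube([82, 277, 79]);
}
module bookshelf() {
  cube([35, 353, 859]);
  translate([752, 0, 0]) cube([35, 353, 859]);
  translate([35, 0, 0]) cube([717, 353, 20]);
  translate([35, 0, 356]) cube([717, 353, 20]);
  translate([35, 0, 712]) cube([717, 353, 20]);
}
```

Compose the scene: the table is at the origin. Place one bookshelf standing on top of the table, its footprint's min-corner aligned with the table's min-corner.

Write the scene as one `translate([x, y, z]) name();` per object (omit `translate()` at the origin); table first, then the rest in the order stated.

table();
translate([0, 0, 707]) bookshelf();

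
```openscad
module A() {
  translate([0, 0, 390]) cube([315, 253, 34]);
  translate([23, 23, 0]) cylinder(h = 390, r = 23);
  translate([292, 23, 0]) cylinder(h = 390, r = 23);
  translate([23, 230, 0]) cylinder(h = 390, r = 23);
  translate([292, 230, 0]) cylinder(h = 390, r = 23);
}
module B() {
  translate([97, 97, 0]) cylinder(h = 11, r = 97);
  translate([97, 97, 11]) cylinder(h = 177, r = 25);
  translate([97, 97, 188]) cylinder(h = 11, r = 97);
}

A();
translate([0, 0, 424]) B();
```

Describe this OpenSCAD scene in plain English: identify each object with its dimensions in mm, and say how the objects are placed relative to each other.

A is a simple wooden stool: a rectangular seat 315 mm (x) by 253 mm (y), 34 mm thick, top face at z = 424 mm, on four round legs, each 46 mm in diameter. The legs rest on z = 0, each leg's axis is inset half a diameter from the nearest pair of seat edges (so the leg's bounding box is flush with the corner).

B is a spool: two coaxial disc flanges of radius 97 mm and thickness 11 mm, joined by a core cylinder of radius 25 mm and height 177 mm. The lower flange rests on z = 0 and the three cylinders share a vertical axis.

The spool is on top of the stool.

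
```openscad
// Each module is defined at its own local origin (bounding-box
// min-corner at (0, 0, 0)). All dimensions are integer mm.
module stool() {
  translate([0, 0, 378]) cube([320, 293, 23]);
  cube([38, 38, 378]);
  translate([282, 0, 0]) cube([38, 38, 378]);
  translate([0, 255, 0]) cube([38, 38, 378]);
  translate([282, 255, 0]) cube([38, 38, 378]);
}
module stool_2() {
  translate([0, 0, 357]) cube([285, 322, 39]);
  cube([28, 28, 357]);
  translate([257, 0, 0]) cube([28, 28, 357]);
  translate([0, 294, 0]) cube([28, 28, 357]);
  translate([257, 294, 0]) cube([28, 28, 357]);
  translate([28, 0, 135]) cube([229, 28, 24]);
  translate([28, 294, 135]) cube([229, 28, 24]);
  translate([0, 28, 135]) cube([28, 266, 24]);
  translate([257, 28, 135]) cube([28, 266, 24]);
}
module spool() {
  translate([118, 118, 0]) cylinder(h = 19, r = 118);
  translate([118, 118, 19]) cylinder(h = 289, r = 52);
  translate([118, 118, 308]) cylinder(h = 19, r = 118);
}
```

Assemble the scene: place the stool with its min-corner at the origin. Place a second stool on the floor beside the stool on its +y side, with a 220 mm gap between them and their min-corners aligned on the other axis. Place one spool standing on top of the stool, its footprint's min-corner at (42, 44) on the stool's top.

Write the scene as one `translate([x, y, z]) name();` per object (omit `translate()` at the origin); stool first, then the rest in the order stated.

stool();
translate([0, 513, 0]) stool_2();
translate([42, 44, 401]) spool();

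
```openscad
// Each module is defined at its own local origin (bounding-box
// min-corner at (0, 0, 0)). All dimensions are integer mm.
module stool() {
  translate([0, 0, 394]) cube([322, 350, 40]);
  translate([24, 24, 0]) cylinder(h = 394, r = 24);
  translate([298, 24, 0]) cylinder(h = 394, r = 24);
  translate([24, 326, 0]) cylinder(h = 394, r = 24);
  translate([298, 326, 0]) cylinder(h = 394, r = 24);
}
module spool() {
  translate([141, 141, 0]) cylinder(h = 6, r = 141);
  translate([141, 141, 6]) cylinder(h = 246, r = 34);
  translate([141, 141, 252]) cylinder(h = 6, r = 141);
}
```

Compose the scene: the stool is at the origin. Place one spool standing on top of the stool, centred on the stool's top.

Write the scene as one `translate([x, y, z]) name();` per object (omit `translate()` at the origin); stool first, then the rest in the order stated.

stool();
translate([20, 34, 434]) spool();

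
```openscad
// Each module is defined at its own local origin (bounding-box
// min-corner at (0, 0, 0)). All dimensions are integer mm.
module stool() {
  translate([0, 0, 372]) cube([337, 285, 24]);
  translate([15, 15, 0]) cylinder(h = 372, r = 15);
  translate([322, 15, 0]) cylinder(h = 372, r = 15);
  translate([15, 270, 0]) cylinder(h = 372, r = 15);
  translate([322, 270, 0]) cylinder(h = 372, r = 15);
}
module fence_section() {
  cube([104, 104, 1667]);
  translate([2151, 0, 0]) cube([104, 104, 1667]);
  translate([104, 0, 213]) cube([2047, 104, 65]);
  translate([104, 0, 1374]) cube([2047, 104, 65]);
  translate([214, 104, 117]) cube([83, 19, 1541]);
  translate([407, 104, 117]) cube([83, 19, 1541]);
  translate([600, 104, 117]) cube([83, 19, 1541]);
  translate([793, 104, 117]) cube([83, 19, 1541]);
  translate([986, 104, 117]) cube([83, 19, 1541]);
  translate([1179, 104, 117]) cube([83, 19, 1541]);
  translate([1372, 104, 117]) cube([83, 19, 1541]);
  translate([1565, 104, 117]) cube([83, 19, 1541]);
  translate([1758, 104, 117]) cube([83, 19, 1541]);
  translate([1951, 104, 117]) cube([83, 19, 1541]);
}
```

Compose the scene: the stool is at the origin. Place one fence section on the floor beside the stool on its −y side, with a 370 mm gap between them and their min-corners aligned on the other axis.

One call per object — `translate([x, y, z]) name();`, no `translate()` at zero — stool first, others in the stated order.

stool();
translate([0, -493, 0]) fence_section();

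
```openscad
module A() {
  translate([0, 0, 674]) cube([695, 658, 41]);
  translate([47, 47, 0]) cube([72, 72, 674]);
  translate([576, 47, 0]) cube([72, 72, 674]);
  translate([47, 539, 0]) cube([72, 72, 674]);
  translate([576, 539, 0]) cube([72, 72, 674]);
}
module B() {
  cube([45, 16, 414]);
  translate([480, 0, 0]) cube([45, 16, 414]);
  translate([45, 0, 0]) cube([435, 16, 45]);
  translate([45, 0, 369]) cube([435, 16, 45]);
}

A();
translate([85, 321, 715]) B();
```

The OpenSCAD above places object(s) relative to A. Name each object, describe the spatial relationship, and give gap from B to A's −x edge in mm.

The picture frame's min-x is at 85; the table's min-x is 0; gap = 85 mm.

A is a table. B is a picture frame. The picture frame is on top of the table, centred. The gap from the picture frame to the table's −x edge is 85 mm.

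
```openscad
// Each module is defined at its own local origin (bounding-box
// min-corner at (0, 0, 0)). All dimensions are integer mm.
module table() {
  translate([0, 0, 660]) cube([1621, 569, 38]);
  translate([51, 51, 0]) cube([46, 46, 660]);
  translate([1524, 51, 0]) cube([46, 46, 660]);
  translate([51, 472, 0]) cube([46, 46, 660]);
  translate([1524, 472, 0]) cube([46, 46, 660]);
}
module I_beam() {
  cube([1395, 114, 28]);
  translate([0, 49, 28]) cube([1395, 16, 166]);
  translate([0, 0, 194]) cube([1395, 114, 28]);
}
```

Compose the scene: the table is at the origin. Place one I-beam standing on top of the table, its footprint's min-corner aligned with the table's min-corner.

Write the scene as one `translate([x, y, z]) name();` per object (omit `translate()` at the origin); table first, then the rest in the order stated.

table();
translate([0, 0, 698]) I_beam();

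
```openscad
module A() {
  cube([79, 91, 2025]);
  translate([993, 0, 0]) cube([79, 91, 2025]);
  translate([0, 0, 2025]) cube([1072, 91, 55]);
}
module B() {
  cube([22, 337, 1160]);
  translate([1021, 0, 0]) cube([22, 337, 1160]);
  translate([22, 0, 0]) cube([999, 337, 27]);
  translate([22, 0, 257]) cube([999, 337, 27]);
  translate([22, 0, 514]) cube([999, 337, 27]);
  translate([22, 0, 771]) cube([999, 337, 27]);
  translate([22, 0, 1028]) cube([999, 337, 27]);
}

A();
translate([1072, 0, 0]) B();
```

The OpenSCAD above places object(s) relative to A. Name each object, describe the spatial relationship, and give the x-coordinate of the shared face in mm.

A is a door frame. B is a bookshelf. The bookshelf is against the door frame's +x side, with their −y faces flush. The x-coordinate of the shared face is 1072 mm.

The door frame's +x face and the bookshelf's −x face are both at x = 1072 mm.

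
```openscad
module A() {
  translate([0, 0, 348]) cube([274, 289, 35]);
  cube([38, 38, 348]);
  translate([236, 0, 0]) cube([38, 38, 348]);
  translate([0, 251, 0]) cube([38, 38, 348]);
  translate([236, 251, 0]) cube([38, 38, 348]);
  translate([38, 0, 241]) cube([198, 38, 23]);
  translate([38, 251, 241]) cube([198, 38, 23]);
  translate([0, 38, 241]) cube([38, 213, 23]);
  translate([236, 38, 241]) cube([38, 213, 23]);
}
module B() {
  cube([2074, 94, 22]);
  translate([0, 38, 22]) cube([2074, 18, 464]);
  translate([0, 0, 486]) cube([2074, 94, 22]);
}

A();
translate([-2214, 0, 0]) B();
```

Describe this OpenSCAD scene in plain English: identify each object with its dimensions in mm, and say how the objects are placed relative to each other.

A is a simple wooden stool: a rectangular seat 274 mm (x) by 289 mm (y), 35 mm thick, top face at z = 383 mm, on four square legs, each 38×38 mm in cross-section. The legs rest on z = 0, each flush with a corner of the seat. Four stretchers, 38 mm wide and 23 mm tall, connect adjacent legs with their undersides at z = 241 mm, each running between the inner faces of the legs it joins and aligned with the legs' outer faces on the other axis.

B is an I-beam lying along x, 2074 mm long. Overall section height 508 mm. Two flanges 94 mm wide (y) and 22 mm thick, one on the floor and one at the top; a web 18 mm thick runs between them, centred on the flange width.

The I-beam is on the floor beside the stool on its −x side.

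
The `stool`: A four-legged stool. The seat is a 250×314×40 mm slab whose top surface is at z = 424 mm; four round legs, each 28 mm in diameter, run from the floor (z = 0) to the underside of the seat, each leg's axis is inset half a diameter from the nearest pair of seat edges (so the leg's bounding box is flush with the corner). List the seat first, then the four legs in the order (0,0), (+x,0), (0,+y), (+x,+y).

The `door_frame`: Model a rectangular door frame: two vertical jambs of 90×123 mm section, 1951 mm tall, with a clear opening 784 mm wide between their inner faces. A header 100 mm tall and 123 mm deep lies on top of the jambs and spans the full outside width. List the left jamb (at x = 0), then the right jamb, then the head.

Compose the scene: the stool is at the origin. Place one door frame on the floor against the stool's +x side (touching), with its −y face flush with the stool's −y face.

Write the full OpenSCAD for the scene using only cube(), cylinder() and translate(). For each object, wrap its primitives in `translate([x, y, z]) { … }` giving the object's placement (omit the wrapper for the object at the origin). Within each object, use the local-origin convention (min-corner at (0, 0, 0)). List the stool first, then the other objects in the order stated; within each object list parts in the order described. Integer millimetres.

translate([0, 0, 384]) cube([250, 314, 40]);
translate([14, 14, 0]) cylinder(h = 384, r = 14);
translate([236, 14, 0]) cylinder(h = 384, r = 14);
translate([14, 300, 0]) cylinder(h = 384, r = 14);
translate([236, 300, 0]) cylinder(h = 384, r = 14);
translate([250, 0, 0]) {
  cube([90, 123, 1951]);
  translate([874, 0, 0]) cube([90, 123, 1951]);
  translate([0, 0, 1951]) cube([964, 123, 100]);
}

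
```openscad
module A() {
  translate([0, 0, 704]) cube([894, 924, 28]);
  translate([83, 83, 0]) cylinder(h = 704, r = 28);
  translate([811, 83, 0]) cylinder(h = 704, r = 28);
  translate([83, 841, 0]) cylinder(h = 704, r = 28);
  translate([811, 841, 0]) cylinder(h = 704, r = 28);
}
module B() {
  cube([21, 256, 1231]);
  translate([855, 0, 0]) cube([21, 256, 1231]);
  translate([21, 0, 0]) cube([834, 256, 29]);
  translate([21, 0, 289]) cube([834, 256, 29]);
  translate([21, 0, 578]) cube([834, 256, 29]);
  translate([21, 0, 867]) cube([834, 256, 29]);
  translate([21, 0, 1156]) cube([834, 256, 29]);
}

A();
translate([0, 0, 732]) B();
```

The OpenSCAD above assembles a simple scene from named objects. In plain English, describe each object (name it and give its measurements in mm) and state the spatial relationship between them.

A is a table with a 894×924 mm rectangular top, 28 mm thick, top surface at z = 732 mm, supported by four round legs of 56 mm diameter, each leg's bounding box inset 55 mm from the nearest pair of top edges, running from the floor.

B is a bookshelf 876 mm wide overall, 256 mm deep and 1231 mm tall. The two sides are 21 mm thick vertical panels. 5 horizontal shelves of 29 mm thickness span between the inner faces of the sides; the lowest shelf sits on the floor and shelves are stacked with a clear vertical gap of 260 mm between each pair.

The bookshelf is on top of the table.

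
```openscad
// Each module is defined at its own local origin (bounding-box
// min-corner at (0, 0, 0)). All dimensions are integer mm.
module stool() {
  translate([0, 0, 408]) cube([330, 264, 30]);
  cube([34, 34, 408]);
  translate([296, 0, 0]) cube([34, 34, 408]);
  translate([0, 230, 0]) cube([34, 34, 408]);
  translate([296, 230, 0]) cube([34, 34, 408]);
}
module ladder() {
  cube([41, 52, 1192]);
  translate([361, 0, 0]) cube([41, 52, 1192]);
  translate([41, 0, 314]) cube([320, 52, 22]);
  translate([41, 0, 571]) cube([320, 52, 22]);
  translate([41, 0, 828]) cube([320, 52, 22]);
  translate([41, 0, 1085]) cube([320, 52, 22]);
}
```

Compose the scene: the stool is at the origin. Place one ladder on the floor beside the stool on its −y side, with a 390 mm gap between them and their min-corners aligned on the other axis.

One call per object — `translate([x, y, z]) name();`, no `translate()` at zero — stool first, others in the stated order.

stool();
translate([0, -442, 0]) ladder();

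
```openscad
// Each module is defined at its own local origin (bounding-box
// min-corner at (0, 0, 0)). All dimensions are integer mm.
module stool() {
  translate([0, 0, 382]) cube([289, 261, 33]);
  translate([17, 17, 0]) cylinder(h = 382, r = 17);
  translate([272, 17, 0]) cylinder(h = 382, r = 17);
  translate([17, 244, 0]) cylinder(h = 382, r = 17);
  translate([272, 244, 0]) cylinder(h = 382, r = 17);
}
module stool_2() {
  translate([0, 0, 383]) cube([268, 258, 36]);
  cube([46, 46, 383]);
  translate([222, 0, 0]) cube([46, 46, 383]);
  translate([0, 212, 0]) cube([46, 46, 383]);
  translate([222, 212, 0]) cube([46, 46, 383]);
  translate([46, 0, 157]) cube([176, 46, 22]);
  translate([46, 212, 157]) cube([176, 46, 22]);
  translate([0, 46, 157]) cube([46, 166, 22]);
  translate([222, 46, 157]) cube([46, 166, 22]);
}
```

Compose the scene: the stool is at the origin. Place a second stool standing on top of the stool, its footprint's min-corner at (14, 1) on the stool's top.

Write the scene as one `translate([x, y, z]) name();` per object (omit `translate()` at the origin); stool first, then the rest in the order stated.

stool();
translate([14, 1, 415]) stool_2();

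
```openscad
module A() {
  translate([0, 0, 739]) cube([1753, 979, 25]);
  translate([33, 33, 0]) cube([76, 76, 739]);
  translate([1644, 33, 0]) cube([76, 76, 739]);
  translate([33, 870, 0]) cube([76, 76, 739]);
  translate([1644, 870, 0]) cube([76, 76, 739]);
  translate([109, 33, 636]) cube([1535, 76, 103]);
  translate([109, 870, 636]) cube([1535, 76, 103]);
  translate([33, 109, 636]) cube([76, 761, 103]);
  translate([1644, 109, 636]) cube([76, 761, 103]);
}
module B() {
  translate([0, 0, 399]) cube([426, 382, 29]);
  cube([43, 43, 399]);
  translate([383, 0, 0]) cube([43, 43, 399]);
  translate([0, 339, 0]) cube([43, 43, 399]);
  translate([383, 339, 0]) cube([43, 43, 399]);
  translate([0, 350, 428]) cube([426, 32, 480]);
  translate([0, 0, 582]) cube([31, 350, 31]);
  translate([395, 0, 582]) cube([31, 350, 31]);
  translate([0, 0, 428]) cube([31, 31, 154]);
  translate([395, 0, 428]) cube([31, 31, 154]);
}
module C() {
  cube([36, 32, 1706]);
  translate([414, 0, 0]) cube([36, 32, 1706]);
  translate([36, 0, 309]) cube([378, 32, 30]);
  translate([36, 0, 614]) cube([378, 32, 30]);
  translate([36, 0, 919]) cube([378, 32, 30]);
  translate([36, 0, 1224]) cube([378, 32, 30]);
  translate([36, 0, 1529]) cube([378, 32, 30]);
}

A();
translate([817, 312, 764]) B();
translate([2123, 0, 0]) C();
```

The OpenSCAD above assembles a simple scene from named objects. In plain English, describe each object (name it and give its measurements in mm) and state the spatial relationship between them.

A is a table: top 1753 mm (x) × 979 mm (y), 25 mm thick, upper face at z = 764 mm, on four 76×76 mm square legs, each inset 33 mm from the nearest pair of top edges, running from z = 0 to the bottom of the top. Four apron rails, 76 mm thick and 103 mm tall, run between adjacent legs with their top edges flush with the underside of the top and their outer faces flush with the legs' outer faces.

B is a chair: 426×382 mm seat, 29 mm thick, top at z = 428 mm, on four 43 mm square corner legs flush with the seat edges. A 32 mm thick backrest slab spans the full seat width, extending 480 mm above the seat top, its back face flush with the seat's +y edge. Two armrests of 31×31 mm section run along each side from the seat's front edge to the front of the backrest, top faces 185 mm above the seat top and outer faces flush with the seat's x-edges; a 31×31 mm post under the front of each armrest stands on the seat at the front corner.

C is a wooden ladder with two side rails of 36×32 mm section and 1706 mm height, set 450 mm apart overall. Between them run 5 rectangular rungs (32 mm deep, 30 mm thick), front faces flush with the rails' −y face. The bottom of the first rung is 309 mm above the floor and each subsequent rung is 305 mm higher than the one below.

The chair is on top of the table. The ladder is on the floor beside the table on its +x side.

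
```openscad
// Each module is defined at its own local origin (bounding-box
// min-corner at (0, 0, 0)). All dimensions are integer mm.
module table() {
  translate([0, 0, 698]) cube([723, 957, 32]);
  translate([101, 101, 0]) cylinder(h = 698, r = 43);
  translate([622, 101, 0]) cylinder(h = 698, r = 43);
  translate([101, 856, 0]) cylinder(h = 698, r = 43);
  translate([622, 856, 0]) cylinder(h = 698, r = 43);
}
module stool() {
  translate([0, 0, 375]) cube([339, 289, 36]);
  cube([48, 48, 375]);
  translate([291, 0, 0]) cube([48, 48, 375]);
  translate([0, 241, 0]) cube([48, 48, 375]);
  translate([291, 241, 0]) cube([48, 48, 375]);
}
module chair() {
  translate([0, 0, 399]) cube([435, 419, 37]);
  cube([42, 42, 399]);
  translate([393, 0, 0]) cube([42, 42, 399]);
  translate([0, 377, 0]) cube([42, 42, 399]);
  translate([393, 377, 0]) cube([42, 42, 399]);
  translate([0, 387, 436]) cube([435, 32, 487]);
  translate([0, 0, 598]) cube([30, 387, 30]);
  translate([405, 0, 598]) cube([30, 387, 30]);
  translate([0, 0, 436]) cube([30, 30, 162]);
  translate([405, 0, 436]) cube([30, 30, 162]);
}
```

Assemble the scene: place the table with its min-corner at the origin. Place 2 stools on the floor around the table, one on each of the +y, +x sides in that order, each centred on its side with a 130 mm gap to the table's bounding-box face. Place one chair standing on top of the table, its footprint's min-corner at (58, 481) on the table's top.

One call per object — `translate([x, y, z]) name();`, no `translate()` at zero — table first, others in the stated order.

table();
translate([192, 1087, 0]) stool();
translate([853, 334, 0]) stool();
translate([58, 481, 730]) chair();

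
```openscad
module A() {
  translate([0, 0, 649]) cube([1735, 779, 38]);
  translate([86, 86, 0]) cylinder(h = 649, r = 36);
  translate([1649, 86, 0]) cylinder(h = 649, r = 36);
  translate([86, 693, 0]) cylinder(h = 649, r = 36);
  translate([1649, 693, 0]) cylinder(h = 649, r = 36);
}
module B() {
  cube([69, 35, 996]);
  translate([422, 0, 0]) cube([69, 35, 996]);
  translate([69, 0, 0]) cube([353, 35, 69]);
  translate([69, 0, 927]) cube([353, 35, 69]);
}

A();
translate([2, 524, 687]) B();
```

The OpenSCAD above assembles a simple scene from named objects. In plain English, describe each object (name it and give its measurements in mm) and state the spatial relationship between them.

A is a table: top 1735 mm (x) × 779 mm (y), 38 mm thick, upper face at z = 687 mm, on four round legs of 72 mm diameter, each leg's bounding box inset 50 mm from the nearest pair of top edges, running from z = 0 to the bottom of the top.

B is a picture frame with a 353×858 mm rectangular opening (x by z) and a uniform 69 mm border on every side. Frame depth is 35 mm along y. It is built from two vertical stiles running the full outside height and two horizontal rails spanning the gap between the stiles.

The picture frame is on top of the table.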